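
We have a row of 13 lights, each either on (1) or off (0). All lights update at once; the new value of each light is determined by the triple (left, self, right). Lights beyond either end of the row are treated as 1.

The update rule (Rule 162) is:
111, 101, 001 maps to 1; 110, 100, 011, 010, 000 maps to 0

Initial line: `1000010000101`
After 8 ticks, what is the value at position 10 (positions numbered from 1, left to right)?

0

0000100001010
0001000010101
0010000101010
0100001010101
1000010101010
0000101010101
0001010101010
0010101010101
position 10 holds 0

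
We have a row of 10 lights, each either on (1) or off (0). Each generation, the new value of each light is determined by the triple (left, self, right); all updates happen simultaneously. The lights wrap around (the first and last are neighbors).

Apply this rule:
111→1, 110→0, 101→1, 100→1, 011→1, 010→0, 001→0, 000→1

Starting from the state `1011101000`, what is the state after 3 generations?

1101011010

0111010110
0110101101
1101011010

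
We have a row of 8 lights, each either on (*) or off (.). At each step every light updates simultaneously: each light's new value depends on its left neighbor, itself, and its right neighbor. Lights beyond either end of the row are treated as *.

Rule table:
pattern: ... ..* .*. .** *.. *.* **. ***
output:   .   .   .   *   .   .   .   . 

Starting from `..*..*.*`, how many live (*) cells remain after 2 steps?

step 1: .......*
step 2: .......*
count of *: 1

1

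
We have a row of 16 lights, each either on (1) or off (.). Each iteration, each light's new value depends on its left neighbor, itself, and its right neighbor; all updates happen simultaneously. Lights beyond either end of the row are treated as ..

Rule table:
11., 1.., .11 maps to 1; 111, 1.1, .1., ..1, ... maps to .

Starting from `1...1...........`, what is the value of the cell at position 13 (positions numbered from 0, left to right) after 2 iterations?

.

.1...1..........
..1...1.........
position 13 holds .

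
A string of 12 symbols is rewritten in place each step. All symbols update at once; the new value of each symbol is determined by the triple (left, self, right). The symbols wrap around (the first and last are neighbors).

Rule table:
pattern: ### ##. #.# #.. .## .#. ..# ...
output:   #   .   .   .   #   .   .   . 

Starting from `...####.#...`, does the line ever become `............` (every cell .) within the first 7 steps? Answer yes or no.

yes

step 1: ...###......
step 2: ...##.......
step 3: ...#........
step 4: ............
all cells are . at step 4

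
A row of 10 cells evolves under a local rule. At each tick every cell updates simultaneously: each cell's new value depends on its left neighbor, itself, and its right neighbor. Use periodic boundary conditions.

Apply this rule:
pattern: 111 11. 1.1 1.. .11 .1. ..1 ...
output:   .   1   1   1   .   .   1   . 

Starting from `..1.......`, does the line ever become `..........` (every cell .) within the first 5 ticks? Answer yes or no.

no

.1.1......
1.1.1.....
.1.1.1...1
1.1.1.1.1.
.1.1.1.1.1
tick 5 is .1.1.1.1.1, still not uniform .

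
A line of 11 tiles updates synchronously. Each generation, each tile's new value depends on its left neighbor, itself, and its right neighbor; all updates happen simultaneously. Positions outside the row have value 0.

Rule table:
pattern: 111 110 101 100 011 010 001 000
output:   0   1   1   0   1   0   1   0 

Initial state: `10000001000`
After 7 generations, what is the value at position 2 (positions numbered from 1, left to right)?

00000010000
00000100000
00001000000
00010000000
00100000000
01000000000
10000000000
position 2 holds 0

0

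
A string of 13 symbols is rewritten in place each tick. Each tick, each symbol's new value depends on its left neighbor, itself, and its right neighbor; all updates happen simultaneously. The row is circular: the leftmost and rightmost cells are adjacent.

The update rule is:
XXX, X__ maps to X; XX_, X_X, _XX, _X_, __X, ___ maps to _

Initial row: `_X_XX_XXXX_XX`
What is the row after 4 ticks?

tick 1: _______XX____
tick 2: _________X___
tick 3: __________X__
tick 4: ___________X_

___________X_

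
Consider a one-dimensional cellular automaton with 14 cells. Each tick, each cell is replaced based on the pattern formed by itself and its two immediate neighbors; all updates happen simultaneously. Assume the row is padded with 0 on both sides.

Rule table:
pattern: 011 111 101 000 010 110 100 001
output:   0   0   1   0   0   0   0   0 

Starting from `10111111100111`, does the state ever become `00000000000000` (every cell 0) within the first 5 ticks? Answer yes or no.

yes

01000000000000
00000000000000
all cells are 0 at tick 2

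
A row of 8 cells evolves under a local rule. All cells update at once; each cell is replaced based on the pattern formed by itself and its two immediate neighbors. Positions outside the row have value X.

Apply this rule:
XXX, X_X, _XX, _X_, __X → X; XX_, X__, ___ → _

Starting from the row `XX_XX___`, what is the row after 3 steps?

XX___XXX

X_XX___X
_XX___XX
XX___XXX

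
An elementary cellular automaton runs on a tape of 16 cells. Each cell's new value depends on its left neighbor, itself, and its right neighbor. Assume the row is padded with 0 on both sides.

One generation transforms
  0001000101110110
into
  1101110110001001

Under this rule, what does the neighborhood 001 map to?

0

At position 2 the neighborhood is 001; the next row has 0 there.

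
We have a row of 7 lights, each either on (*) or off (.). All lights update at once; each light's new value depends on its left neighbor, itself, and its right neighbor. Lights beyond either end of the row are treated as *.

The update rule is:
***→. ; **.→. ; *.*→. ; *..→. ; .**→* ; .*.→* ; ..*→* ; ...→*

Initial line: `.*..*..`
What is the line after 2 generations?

.*.**.*
.*.*..*

.*.*..*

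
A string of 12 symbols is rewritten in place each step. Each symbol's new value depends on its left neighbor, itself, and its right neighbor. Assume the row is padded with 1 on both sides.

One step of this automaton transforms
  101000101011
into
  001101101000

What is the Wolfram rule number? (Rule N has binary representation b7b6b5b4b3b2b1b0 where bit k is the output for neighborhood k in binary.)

22

position 11: 111 → 0  (bit 7 = 0)
position 0: 110 → 0  (bit 6 = 0)
position 1: 101 → 0  (bit 5 = 0)
position 3: 100 → 1  (bit 4 = 1)
position 10: 011 → 0  (bit 3 = 0)
position 2: 010 → 1  (bit 2 = 1)
position 5: 001 → 1  (bit 1 = 1)
position 4: 000 → 0  (bit 0 = 0)
bits b7..b0 = 00010110 = 22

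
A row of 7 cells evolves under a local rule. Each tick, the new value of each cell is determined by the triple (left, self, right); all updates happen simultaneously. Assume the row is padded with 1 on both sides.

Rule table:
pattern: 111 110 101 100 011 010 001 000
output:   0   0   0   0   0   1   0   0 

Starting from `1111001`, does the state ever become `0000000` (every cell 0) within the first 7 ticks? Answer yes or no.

0000000
all cells are 0 at tick 1

yes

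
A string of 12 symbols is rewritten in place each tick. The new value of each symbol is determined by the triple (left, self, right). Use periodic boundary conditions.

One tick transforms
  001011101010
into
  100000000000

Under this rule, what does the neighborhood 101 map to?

At position 3 the neighborhood is 101; the next row has 0 there.

0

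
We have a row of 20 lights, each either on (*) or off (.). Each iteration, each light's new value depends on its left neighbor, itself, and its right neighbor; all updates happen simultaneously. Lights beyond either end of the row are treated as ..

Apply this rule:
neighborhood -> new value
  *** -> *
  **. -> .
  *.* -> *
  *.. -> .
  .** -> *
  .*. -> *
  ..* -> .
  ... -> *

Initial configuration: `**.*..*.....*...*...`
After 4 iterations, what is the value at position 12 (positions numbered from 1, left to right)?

*

iteration 1: *.**..*.***.*.*.*.**
iteration 2: ***...****.********.
iteration 3: **..*.***.********..
iteration 4: *...****.********..*
position 12 holds *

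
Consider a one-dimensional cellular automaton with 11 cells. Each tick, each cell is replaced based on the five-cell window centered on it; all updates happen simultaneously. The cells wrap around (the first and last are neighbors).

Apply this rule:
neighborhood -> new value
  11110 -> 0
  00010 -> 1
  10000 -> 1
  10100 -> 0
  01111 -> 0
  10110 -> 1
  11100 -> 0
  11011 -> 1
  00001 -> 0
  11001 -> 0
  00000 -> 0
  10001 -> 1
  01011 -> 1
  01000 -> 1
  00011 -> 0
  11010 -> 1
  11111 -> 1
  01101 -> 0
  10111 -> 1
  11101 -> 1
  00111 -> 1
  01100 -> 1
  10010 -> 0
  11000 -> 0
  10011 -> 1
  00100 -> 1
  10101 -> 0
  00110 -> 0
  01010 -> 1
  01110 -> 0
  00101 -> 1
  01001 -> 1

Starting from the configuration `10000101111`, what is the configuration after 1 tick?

00101111010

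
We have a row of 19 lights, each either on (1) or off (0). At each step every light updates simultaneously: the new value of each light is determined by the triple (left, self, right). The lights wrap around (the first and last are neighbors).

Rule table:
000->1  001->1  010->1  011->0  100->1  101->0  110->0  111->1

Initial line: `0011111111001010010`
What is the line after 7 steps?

1111111011111110111

1101111110111011111
1000111100010001111
0111011011111110111
0010000001111100010
1111111110111011111
1111111100010001111
1111111011111110111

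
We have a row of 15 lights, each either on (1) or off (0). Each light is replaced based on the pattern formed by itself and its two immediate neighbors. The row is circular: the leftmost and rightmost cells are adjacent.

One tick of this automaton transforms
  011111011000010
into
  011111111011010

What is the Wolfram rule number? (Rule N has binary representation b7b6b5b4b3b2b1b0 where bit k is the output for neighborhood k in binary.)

position 2: 111 → 1  (bit 7 = 1)
position 5: 110 → 1  (bit 6 = 1)
position 6: 101 → 1  (bit 5 = 1)
position 9: 100 → 0  (bit 4 = 0)
position 1: 011 → 1  (bit 3 = 1)
position 13: 010 → 1  (bit 2 = 1)
position 0: 001 → 0  (bit 1 = 0)
position 10: 000 → 1  (bit 0 = 1)
bits b7..b0 = 11101101 = 237

237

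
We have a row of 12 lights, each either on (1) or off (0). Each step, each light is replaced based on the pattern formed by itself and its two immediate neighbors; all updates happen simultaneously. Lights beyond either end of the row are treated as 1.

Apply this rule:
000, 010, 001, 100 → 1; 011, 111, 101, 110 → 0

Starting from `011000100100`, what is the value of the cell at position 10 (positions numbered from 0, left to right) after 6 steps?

step 1: 000111111111
step 2: 111000000000
step 3: 000111111111  (repeats step 1; period 2)
step 6: 111000000000
position 10 holds 0

0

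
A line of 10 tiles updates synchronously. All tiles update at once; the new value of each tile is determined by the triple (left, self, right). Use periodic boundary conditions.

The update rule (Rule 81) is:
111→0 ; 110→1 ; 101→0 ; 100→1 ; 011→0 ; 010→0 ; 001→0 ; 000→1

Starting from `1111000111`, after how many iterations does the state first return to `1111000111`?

10

0001110000
1100011111
0111000000
0001111111
1100000001
0111111100
0000000111
1111110001
0000011100
1111000111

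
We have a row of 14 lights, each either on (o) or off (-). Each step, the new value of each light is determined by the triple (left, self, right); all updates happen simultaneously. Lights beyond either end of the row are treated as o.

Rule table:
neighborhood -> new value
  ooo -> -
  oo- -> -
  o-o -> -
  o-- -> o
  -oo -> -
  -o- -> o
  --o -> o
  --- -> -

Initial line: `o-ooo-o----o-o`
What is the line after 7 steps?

-oo-------oo--

------oo--oo--
o----o--oo--oo
-o--oooo--oo--
-ooo----oo--oo
----o--o--oo--
o--ooooooo--oo
-oo-------oo--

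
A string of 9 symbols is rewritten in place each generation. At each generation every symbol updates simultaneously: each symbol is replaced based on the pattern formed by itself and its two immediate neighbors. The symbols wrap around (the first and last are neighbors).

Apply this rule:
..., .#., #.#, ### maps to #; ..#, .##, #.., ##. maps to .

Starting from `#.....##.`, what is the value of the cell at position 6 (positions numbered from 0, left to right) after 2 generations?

#

#.###...#
.#.#..#..
position 6 holds #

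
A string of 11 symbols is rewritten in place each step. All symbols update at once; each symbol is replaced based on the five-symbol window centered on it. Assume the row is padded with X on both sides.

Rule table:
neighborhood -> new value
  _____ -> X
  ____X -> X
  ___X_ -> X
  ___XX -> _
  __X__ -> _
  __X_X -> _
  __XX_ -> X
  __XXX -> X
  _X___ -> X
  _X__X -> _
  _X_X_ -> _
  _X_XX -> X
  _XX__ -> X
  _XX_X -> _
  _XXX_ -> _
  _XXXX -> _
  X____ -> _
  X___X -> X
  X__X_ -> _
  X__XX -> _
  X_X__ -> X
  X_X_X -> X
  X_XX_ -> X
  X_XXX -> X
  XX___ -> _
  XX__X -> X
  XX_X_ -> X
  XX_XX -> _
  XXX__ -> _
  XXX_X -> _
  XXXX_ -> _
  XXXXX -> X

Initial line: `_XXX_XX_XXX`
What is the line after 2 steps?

_X___X__X_X
XXXXX____XX

XXXXX____XX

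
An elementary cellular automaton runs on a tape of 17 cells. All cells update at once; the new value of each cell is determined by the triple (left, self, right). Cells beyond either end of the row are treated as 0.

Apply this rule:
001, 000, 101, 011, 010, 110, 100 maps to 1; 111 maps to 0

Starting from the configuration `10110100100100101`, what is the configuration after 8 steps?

11111111111111111
10000000000000001
11111111111111111  (repeats step 1; period 2)
step 8: 10000000000000001

10000000000000001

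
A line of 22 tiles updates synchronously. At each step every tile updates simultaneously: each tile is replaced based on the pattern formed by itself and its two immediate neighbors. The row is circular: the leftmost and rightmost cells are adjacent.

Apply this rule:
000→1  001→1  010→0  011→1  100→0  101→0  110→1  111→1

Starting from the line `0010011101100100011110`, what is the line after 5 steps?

1100111101101001111110
1101111101100011111110
1101111101101111111110
1101111101101111111110  (fixed point — unchanged through step 5)

1101111101101111111110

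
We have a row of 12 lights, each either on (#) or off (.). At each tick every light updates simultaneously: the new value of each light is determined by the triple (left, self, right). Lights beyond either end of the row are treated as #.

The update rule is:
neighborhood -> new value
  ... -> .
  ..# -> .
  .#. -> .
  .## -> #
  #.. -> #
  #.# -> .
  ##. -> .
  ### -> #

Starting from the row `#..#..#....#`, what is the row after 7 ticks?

.#..#..#...#
..#..#..#..#
#..#..#..#.#
.#..#..#...#  (repeats tick 1; period 3)
tick 7: .#..#..#...#

.#..#..#...#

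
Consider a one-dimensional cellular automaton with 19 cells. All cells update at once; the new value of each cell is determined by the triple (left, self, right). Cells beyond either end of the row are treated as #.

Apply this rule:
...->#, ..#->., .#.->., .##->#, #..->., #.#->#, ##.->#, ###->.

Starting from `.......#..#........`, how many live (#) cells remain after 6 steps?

8

step 1: .#####......######.
step 2: ##...#.####.#....##
step 3: .#.#..##..##..##.#.
step 4: #.#...##..##..###.#
step 5: ##..#.##..##..#.###
step 6: .#...###..##...##..
count of #: 8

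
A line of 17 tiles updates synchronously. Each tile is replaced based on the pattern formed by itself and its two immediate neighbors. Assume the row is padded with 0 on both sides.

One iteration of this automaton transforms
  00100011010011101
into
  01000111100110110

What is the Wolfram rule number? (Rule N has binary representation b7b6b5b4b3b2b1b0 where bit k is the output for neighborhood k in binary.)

position 13: 111 → 0  (bit 7 = 0)
position 7: 110 → 1  (bit 6 = 1)
position 8: 101 → 1  (bit 5 = 1)
position 3: 100 → 0  (bit 4 = 0)
position 6: 011 → 1  (bit 3 = 1)
position 2: 010 → 0  (bit 2 = 0)
position 1: 001 → 1  (bit 1 = 1)
position 0: 000 → 0  (bit 0 = 0)
bits b7..b0 = 01101010 = 106

106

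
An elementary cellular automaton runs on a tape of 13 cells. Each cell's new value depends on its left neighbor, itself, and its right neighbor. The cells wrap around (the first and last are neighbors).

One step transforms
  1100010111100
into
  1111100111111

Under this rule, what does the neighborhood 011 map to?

1

At position 0 the neighborhood is 011; the next row has 1 there.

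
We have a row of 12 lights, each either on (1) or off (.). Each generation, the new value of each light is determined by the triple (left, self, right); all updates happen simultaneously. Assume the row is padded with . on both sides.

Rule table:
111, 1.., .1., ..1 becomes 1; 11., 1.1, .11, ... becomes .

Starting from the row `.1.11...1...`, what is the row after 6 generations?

generation 1: 11...1.111..
generation 2: ..1.11..1.1.
generation 3: .11...111.11
generation 4: 1..1.1.1....
generation 5: 1111.1.11...
generation 6: .11..1...1..

.11..1...1..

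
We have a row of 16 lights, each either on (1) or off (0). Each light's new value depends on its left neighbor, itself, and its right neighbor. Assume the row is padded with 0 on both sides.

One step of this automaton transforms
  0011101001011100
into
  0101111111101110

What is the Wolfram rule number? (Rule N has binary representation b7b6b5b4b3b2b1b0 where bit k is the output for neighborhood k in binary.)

246

position 3: 111 → 1  (bit 7 = 1)
position 4: 110 → 1  (bit 6 = 1)
position 5: 101 → 1  (bit 5 = 1)
position 7: 100 → 1  (bit 4 = 1)
position 2: 011 → 0  (bit 3 = 0)
position 6: 010 → 1  (bit 2 = 1)
position 1: 001 → 1  (bit 1 = 1)
position 0: 000 → 0  (bit 0 = 0)
bits b7..b0 = 11110110 = 246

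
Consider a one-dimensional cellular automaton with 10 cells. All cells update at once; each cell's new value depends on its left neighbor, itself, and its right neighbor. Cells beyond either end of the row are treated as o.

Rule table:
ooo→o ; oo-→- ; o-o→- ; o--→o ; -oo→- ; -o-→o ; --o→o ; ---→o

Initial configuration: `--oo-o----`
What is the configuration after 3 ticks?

---o---ooo

oo---ooooo
o-ooo-oooo
---o---ooo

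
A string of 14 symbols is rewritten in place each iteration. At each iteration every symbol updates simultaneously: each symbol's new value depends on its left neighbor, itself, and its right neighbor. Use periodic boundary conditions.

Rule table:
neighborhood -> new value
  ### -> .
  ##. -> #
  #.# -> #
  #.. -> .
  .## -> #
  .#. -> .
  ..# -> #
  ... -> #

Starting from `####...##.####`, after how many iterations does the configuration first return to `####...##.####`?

...#.######...
###.##....#.##
..####.###.##.
###..###.####.
#.#.##.###..##
##.#####.#.##.
####...##.####

7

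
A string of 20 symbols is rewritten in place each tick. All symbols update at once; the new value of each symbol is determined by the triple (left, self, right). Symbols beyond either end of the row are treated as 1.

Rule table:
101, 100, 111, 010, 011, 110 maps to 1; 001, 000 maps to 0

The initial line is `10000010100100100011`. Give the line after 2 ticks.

11000011110110110011
11100011111111111011

11100011111111111011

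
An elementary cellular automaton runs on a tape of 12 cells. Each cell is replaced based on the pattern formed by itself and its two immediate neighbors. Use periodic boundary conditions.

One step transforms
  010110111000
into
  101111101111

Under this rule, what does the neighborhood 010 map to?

0

At position 1 the neighborhood is 010; the next row has 0 there.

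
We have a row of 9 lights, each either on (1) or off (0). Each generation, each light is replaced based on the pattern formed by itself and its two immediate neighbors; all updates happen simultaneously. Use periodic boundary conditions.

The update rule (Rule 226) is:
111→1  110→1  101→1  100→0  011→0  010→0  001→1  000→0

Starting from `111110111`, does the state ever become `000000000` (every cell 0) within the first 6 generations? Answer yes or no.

no

generation 1: 111111011
generation 2: 111111101
generation 3: 111111110
generation 4: 011111111
generation 5: 101111111
generation 6: 110111111
generation 6 is 110111111, still not uniform 0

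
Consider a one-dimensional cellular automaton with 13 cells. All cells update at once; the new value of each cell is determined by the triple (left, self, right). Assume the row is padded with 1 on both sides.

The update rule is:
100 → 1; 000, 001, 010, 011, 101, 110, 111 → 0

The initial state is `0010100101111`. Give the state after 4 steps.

1001000010000

step 1: 1000010000000
step 2: 0100001000000
step 3: 0010000100000
step 4: 1001000010000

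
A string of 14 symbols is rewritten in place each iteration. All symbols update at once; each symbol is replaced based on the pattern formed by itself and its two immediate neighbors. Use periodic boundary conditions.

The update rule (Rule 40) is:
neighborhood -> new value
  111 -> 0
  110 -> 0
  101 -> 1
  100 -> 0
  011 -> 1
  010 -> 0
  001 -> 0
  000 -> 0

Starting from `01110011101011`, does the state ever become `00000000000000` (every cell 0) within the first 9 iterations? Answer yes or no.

11000010010110
10000000001101
00000000001011
00000000000110
00000000000100
00000000000000
all cells are 0 at iteration 6

yes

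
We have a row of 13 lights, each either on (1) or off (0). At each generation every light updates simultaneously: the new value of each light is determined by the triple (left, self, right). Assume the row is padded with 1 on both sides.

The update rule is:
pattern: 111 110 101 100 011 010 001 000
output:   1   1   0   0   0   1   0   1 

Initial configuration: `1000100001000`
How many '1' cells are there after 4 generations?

generation 1: 1010101101010
generation 2: 1010100101010
generation 3: 1010100101010  (fixed point — unchanged through generation 4)
count of 1: 6

6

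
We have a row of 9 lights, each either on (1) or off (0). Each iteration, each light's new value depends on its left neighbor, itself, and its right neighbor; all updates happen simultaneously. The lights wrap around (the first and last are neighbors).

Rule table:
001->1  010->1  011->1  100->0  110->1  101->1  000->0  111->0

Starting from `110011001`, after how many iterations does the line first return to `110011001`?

7

iteration 1: 010111011
iteration 2: 111101111
iteration 3: 000111000
iteration 4: 001101000
iteration 5: 011111000
iteration 6: 110001000
iteration 7: 110011001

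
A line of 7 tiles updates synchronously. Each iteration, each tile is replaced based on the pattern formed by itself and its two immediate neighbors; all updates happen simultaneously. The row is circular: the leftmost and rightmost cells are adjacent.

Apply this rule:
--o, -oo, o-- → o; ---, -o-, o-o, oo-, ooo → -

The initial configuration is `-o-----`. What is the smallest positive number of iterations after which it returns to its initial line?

o-o----
---o--o
o-o-oo-
----o--
---o-o-
--o---o
oo-o-o-
o------
-o----o
--o--o-
-o-oo-o
---o---
--o-o--
-o---o-
o-o-o-o
------o
o----o-
-o--o--
o-oo-o-
--o----
-o-o---
o---o--
-o-o-oo
-----o-
----o-o
o--o---
-oo-o-o
-o-----

28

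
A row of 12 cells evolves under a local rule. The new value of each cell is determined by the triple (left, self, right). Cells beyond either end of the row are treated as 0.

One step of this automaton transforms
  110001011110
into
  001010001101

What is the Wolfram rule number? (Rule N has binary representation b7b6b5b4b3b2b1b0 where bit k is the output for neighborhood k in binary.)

position 8: 111 → 1  (bit 7 = 1)
position 1: 110 → 0  (bit 6 = 0)
position 6: 101 → 0  (bit 5 = 0)
position 2: 100 → 1  (bit 4 = 1)
position 0: 011 → 0  (bit 3 = 0)
position 5: 010 → 0  (bit 2 = 0)
position 4: 001 → 1  (bit 1 = 1)
position 3: 000 → 0  (bit 0 = 0)
bits b7..b0 = 10010010 = 146

146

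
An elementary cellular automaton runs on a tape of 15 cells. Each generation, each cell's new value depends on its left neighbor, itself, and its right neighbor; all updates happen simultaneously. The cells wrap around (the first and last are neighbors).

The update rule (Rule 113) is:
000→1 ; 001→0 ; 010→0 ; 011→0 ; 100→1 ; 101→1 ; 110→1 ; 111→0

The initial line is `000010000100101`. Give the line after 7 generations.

111001110010010
001100011001001
100111001100100
010001100110010
001100110011001
100110011001100
010011001100110

010011001100110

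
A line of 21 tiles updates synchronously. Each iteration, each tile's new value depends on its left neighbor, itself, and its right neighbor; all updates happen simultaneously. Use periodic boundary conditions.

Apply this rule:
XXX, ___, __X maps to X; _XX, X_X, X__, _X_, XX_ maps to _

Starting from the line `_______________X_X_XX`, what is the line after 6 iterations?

__XXX_XXXX__X__X___XX

_XXXXXXXXXXXXXX______
X_XXXXXXXXXXXX__XXXXX
___XXXXXXXXXX__X_XXXX
_XX_XXXXXXXX__X___XX_
X____XXXXXX__X__XX___
__XXX_XXXX__X__X___XX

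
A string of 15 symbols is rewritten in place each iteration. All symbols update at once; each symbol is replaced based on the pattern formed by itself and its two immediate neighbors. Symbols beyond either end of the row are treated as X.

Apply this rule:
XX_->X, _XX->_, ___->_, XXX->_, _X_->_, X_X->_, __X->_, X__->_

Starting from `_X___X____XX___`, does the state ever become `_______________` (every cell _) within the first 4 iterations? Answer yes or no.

yes

___________X___
_______________
all cells are _ at iteration 2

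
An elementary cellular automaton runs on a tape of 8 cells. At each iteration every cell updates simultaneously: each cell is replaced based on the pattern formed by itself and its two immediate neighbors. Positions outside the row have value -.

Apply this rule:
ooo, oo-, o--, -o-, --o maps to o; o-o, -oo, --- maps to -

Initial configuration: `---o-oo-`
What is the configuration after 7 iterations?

oooo-o-o

iteration 1: --oo--oo
iteration 2: -o-ooo-o
iteration 3: oo--oo-o
iteration 4: -ooo-o-o
iteration 5: o-oo-o-o
iteration 6: o--o-o-o
iteration 7: oooo-o-o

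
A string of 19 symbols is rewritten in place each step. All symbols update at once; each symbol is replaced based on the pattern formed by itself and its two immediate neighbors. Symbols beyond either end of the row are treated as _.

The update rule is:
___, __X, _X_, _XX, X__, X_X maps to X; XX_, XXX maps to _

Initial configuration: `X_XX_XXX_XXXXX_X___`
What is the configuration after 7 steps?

XXX_XX__XX____XXXXX
X__XX_XXX_XXXXX____
XXXX_XX__XX____XXXX
X___XX_XXX_XXXXX___
XXXXX_XX__XX____XXX
X____XX_XXX_XXXXX__
XXXXXX_XX__XX____XX

XXXXXX_XX__XX____XX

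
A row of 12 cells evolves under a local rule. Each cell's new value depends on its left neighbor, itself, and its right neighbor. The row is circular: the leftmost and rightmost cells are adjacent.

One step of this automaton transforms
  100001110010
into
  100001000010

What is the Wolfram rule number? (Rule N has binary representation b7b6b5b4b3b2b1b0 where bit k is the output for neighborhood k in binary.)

position 6: 111 → 0  (bit 7 = 0)
position 7: 110 → 0  (bit 6 = 0)
position 11: 101 → 0  (bit 5 = 0)
position 1: 100 → 0  (bit 4 = 0)
position 5: 011 → 1  (bit 3 = 1)
position 0: 010 → 1  (bit 2 = 1)
position 4: 001 → 0  (bit 1 = 0)
position 2: 000 → 0  (bit 0 = 0)
bits b7..b0 = 00001100 = 12

12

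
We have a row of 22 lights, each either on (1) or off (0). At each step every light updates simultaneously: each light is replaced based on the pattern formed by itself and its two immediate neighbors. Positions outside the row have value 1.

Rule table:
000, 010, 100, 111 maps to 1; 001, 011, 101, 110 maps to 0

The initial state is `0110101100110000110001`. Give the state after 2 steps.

step 1: 0000100010001110001100
step 2: 1110111011100101100010

1110111011100101100010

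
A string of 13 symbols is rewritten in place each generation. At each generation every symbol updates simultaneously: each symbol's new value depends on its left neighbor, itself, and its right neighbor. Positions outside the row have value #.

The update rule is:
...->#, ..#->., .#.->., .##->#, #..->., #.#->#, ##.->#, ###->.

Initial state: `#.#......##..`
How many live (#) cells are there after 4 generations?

5

##..####.##..
.#..#..####..
#......#..#..
#.####.......
count of #: 5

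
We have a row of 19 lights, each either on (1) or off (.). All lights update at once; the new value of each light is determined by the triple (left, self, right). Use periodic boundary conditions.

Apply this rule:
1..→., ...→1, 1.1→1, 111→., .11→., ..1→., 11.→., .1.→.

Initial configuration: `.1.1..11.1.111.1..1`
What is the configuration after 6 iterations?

1111111111111...111

iteration 1: 1.1.....1.1...1....
iteration 2: .1..111..1..1...11.
iteration 3: ..............1....
iteration 4: 1111111111111...111
iteration 5: ..............1....  (repeats iteration 3; period 2)
iteration 6: 1111111111111...111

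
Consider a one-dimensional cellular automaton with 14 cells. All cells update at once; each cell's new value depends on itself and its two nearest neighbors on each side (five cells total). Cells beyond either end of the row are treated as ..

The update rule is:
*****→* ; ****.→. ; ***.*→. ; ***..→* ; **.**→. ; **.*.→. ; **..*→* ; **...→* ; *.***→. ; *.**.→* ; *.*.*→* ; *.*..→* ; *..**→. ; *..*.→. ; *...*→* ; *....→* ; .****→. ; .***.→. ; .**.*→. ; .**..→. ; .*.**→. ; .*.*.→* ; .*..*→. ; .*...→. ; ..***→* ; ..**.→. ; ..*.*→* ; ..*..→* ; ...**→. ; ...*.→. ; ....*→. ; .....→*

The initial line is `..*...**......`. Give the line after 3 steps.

..*.*...******
..***.*.*.**.*
..*...***.*..*

..*...***.*..*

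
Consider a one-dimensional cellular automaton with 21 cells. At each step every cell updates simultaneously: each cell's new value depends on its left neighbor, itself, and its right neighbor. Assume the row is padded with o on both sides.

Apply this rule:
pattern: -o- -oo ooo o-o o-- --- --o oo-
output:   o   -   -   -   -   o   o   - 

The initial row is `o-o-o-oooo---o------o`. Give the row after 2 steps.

--o-o------ooo-ooooo-
-oo-o-ooooo----------

-oo-o-ooooo----------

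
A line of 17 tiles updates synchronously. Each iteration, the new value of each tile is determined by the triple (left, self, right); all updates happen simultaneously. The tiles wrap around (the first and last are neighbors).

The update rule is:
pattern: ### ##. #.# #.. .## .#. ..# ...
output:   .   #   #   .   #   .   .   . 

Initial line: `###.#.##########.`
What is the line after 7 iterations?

#.##.##........##
#######........#.
#.....#.........#
#...............#
#...............#  (fixed point — unchanged through iteration 7)

#...............#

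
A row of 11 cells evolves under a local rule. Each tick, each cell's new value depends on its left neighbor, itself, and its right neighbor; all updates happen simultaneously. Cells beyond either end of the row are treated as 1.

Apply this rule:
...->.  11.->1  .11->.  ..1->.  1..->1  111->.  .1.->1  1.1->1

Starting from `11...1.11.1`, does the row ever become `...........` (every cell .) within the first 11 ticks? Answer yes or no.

no

tick 1: .11..11.11.
tick 2: 1.11..11.11
tick 3: 11.11..11..
tick 4: .11.11..11.
tick 5: 1.11.11..11
tick 6: 11.11.11...
tick 7: .11.11.11..
tick 8: 1.11.11.11.
tick 9: 11.11.11.11
tick 10: .11.11.11..  (repeats tick 7; period 3)
tick 11: 1.11.11.11.
tick 11 is 1.11.11.11., still not uniform .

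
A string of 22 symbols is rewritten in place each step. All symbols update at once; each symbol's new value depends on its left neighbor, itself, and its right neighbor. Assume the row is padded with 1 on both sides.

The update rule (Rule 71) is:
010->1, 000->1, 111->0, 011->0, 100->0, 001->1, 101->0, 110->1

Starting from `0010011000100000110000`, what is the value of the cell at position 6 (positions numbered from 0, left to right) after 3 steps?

0110101011101111010111
0010101000100001010000
0110101011101111010111
position 6 holds 1

1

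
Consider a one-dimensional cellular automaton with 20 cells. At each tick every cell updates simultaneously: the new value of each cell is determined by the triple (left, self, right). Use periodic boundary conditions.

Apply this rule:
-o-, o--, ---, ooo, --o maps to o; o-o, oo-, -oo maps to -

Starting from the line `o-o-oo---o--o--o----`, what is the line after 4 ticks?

-----ooo-ooooooooo--

tick 1: o-o---oooooooooooooo
tick 2: --oooo-ooooooooooooo
tick 3: oo-oo---ooooooooooo-
tick 4: -----ooo-ooooooooo--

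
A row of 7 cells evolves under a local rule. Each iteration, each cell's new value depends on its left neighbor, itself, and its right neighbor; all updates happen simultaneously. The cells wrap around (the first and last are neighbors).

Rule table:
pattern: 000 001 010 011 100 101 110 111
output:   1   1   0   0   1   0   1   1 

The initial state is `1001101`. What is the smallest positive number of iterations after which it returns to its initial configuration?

14

1110100
0110011
0011101
1101100
0100111
0011011
1101001
1100110
0111010
1011001
1001110
0110110
1010011
1001101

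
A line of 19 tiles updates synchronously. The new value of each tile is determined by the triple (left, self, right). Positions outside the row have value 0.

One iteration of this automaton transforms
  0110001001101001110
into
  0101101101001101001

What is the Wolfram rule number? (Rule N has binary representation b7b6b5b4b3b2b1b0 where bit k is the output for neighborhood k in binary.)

29

position 16: 111 → 0  (bit 7 = 0)
position 2: 110 → 0  (bit 6 = 0)
position 11: 101 → 0  (bit 5 = 0)
position 3: 100 → 1  (bit 4 = 1)
position 1: 011 → 1  (bit 3 = 1)
position 6: 010 → 1  (bit 2 = 1)
position 0: 001 → 0  (bit 1 = 0)
position 4: 000 → 1  (bit 0 = 1)
bits b7..b0 = 00011101 = 29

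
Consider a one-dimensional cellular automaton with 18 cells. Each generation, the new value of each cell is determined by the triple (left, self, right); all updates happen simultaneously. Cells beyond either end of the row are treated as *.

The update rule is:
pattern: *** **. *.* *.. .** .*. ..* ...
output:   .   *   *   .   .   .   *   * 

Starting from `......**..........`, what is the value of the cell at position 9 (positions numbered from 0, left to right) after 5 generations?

.

generation 1: .*****.*.*********
generation 2: *....**.*.........
generation 3: *.***.**..********
generation 4: **..**.*.*........
generation 5: .*.*.**.*..*******
position 9 holds .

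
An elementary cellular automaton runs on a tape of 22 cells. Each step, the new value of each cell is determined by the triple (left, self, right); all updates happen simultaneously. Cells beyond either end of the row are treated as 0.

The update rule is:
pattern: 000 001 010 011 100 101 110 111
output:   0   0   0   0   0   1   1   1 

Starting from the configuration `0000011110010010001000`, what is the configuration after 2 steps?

0000001110000000000000
0000000110000000000000

0000000110000000000000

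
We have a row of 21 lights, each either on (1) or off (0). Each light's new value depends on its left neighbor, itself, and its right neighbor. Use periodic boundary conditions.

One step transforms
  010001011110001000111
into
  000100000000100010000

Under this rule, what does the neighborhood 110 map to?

At position 10 the neighborhood is 110; the next row has 0 there.

0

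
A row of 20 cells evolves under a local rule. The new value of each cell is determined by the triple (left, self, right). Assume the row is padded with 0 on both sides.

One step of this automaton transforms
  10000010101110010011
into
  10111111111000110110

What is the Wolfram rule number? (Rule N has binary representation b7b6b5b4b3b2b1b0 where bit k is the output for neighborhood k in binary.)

position 11: 111 → 0  (bit 7 = 0)
position 12: 110 → 0  (bit 6 = 0)
position 7: 101 → 1  (bit 5 = 1)
position 1: 100 → 0  (bit 4 = 0)
position 10: 011 → 1  (bit 3 = 1)
position 0: 010 → 1  (bit 2 = 1)
position 5: 001 → 1  (bit 1 = 1)
position 2: 000 → 1  (bit 0 = 1)
bits b7..b0 = 00101111 = 47

47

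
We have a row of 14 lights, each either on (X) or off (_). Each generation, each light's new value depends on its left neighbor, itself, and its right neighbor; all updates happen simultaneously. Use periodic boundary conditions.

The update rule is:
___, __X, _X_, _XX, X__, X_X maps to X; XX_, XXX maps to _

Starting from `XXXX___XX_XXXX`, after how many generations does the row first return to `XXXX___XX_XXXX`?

____XXXX_XX___
XXXXX___XX_XXX
_____XXXX_XX__
XXXXXX___XX_XX
______XXXX_XX_
XXXXXXX___XX_X
_______XXXX_XX
XXXXXXXX___XX_
X_______XXXX_X
_XXXXXXXX___XX
XX_______XXXX_
X_XXXXXXXX___X
_XX_______XXXX
XX_XXXXXXXX___
X_XX_______XXX
_XX_XXXXXXXX__
XX_XX_______XX
__XX_XXXXXXXX_
XXX_XX_______X
___XX_XXXXXXXX
XXXX_XX_______
X___XX_XXXXXXX
_XXXX_XX______
XX___XX_XXXXXX
__XXXX_XX_____
XXX___XX_XXXXX
___XXXX_XX____
XXXX___XX_XXXX

28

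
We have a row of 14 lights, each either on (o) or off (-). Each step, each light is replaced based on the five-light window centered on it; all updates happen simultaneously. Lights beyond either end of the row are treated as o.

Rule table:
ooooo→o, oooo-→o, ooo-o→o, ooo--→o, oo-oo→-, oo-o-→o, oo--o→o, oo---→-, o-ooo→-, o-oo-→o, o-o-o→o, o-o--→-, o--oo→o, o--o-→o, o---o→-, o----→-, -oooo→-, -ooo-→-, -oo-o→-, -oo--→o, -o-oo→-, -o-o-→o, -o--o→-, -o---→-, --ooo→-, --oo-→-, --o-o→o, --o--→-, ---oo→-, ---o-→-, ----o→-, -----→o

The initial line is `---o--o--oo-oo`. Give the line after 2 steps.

--o----o---o--

-----o--o-----
--o----o---o--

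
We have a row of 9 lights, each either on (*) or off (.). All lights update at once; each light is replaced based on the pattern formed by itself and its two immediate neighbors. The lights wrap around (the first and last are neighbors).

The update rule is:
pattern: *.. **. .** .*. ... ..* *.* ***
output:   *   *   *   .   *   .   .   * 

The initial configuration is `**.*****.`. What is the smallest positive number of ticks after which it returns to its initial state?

1

tick 1: **.*****.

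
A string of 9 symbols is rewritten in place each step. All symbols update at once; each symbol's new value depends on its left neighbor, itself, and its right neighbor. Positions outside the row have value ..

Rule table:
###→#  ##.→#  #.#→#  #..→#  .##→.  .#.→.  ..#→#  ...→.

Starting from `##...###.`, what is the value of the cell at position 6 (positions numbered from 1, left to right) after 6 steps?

.

step 1: .##.#.###
step 2: #.##.#.##
step 3: .#.##.#.#
step 4: #.#.##.#.
step 5: .#.#.##.#
step 6: #.#.#.##.
position 6 holds .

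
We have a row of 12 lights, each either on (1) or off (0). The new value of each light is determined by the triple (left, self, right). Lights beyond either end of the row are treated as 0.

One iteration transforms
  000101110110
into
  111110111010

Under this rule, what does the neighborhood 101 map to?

At position 4 the neighborhood is 101; the next row has 1 there.

1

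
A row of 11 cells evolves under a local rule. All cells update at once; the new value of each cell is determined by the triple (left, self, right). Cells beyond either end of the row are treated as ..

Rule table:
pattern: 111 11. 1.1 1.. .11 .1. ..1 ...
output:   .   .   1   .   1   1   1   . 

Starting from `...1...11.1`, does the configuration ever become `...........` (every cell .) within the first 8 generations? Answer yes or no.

..11..11.11
.11..11.11.
11..11.11..
1..11.11...
1.11.11....
111.11.....
1..11......
1.11.......
generation 8 is 1.11......., still not uniform .

no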